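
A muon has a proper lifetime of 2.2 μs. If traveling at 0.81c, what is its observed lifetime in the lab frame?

Proper lifetime τ₀ = 2.2 μs
γ = 1/√(1 - 0.81²) = 1.70523
τ = γτ₀ = 1.70523 × 2.2 μs = 3.752 μs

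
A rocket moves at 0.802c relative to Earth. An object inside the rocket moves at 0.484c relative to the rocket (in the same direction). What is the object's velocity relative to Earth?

u = (u' + v)/(1 + u'v/c²)
Numerator: 0.484 + 0.802 = 1.286
Denominator: 1 + 0.388168 = 1.388168
u = 1.286/1.388168 = 0.9264c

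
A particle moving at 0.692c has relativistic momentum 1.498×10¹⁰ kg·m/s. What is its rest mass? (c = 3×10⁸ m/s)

γ = 1/√(1 - 0.692²) = 1.3852
v = 0.692 × 3×10⁸ = 2.076×10⁸ m/s
m = p/(γv) = 1.498×10¹⁰/(1.3852 × 2.076×10⁸) = 52.09 kg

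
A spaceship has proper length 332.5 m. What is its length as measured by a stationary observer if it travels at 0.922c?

Proper length L₀ = 332.5 m
γ = 1/√(1 - 0.922²) = 2.583
L = L₀/γ = 332.5/2.583 = 128.7 m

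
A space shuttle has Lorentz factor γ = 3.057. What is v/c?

From γ = 1/√(1 - v²/c²):
1/γ² = 1/3.057² = 0.1070
v²/c² = 1 - 0.1070 = 0.8930
v/c = √(0.8930) = 0.9450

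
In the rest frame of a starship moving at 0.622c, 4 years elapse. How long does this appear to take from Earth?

Proper time Δt₀ = 4 years
γ = 1/√(1 - 0.622²) = 1.277
Δt = γΔt₀ = 1.277 × 4 = 5.108 years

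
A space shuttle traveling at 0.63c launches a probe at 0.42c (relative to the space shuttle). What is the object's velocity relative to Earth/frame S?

u = (u' + v)/(1 + u'v/c²)
Numerator: 0.42 + 0.63 = 1.05
Denominator: 1 + 0.2646 = 1.2646
u = 1.05/1.2646 = 0.8303c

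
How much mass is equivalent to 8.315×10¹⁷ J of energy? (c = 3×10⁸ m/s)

From E = mc², we get m = E/c²
c² = (3×10⁸)² = 9×10¹⁶ m²/s²
m = 8.315×10¹⁷ / 9×10¹⁶ = 9.239 kg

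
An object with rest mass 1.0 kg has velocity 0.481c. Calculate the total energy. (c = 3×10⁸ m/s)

γ = 1/√(1 - 0.481²) = 1.141
mc² = 1.0 × (3×10⁸)² = 9.000×10¹⁶ J
E = γmc² = 1.141 × 9.000×10¹⁶ = 1.027×10¹⁷ J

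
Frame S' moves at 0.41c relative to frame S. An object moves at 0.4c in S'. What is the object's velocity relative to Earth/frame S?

u = (u' + v)/(1 + u'v/c²)
Numerator: 0.4 + 0.41 = 0.81
Denominator: 1 + 0.164 = 1.164
u = 0.81/1.164 = 0.6959c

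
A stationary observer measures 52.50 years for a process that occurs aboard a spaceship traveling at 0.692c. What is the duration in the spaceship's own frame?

Dilated time Δt = 52.50 years
γ = 1/√(1 - 0.692²) = 1.3852
Δt₀ = Δt/γ = 52.50/1.3852 = 37.90 years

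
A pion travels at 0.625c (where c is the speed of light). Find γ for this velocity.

v/c = 0.625, so (v/c)² = 0.390625
1 - (v/c)² = 0.609375
γ = 1/√(0.609375) = 1.281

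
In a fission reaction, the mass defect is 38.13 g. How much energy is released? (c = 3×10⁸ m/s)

Convert mass defect: Δm = 38.13 g = 0.03813 kg
E = Δm·c² = 0.03813 × (3×10⁸)²
= 0.03813 × 9×10¹⁶ = 3.432×10¹⁵ J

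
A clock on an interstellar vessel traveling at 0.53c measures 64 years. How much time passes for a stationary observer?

Proper time Δt₀ = 64 years
γ = 1/√(1 - 0.53²) = 1.1792
Δt = γΔt₀ = 1.1792 × 64 = 75.47 years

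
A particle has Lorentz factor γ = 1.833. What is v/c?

From γ = 1/√(1 - v²/c²):
1/γ² = 1/1.833² = 0.2976
v²/c² = 1 - 0.2976 = 0.7024
v/c = √(0.7024) = 0.8381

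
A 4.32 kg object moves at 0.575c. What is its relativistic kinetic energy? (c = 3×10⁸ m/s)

γ = 1/√(1 - 0.575²) = 1.222265
γ - 1 = 0.222265
KE = (γ-1)mc² = 0.222265 × 4.32 × (3×10⁸)² = 8.642×10¹⁶ J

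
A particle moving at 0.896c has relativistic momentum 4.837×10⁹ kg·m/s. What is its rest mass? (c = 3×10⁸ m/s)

γ = 1/√(1 - 0.896²) = 2.252
v = 0.896 × 3×10⁸ = 2.688×10⁸ m/s
m = p/(γv) = 4.837×10⁹/(2.252 × 2.688×10⁸) = 7.991 kg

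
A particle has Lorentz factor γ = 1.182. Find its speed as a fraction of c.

From γ = 1/√(1 - v²/c²):
1/γ² = 1/1.182² = 0.7158
v²/c² = 1 - 0.7158 = 0.2842
v/c = √(0.2842) = 0.5331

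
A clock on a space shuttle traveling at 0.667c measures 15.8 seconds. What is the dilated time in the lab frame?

Proper time Δt₀ = 15.8 seconds
γ = 1/√(1 - 0.667²) = 1.3422
Δt = γΔt₀ = 1.3422 × 15.8 = 21.21 seconds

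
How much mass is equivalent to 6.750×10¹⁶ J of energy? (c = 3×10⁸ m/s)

From E = mc², we get m = E/c²
c² = (3×10⁸)² = 9×10¹⁶ m²/s²
m = 6.750×10¹⁶ / 9×10¹⁶ = 0.7500 kg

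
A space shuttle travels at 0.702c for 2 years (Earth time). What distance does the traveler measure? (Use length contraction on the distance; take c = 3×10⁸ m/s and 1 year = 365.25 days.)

Earth distance: d = v × t = 0.702c × 2 yr = 1.329×10¹⁶ m
γ = 1.404
d' = d/γ = 1.329×10¹⁶/1.404 = 9.466×10¹⁵ m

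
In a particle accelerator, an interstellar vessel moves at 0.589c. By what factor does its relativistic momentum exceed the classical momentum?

p_rel = γmv, p_class = mv
Ratio = γ = 1/√(1 - 0.589²)
= 1/√(0.653079) = 1.237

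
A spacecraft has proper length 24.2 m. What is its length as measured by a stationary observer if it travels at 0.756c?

Proper length L₀ = 24.2 m
γ = 1/√(1 - 0.756²) = 1.528
L = L₀/γ = 24.2/1.528 = 15.84 m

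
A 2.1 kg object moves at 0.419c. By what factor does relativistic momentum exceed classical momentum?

p_rel = γmv, p_class = mv
Ratio = γ = 1/√(1 - 0.419²) = 1.101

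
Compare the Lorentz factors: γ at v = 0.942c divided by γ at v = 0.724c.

γ₁ = 1/√(1 - 0.942²) = 2.980
γ₂ = 1/√(1 - 0.724²) = 1.450
γ₁/γ₂ = 2.980/1.450 = 2.055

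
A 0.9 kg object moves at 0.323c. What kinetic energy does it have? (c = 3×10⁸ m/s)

γ = 1/√(1 - 0.323²) = 1.05664
γ - 1 = 0.05664
KE = (γ-1)mc² = 0.05664 × 0.9 × (3×10⁸)² = 4.588×10¹⁵ J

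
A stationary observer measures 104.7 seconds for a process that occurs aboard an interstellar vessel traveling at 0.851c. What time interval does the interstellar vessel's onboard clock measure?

Dilated time Δt = 104.7 seconds
γ = 1/√(1 - 0.851²) = 1.9042
Δt₀ = Δt/γ = 104.7/1.9042 = 54.98 seconds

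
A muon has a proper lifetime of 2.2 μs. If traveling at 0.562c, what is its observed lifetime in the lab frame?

Proper lifetime τ₀ = 2.2 μs
γ = 1/√(1 - 0.562²) = 1.209
τ = γτ₀ = 1.209 × 2.2 μs = 2.660 μs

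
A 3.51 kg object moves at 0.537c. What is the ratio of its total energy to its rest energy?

E = γmc², E₀ = mc²
E/E₀ = γ = 1/√(1 - 0.537²) = 1.185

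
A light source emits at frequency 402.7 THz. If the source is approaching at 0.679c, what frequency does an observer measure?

β = v/c = 0.679
(1+β)/(1-β) = 1.679/0.321 = 5.231
Doppler factor = √(5.231) = 2.287
f_obs = 402.7 × 2.287 = 921.0 THz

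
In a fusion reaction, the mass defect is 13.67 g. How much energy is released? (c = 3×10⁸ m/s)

Convert mass defect: Δm = 13.67 g = 0.01367 kg
E = Δm·c² = 0.01367 × (3×10⁸)²
= 0.01367 × 9×10¹⁶ = 1.230×10¹⁵ J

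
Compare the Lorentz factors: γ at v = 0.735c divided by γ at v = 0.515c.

γ₁ = 1/√(1 - 0.735²) = 1.475
γ₂ = 1/√(1 - 0.515²) = 1.167
γ₁/γ₂ = 1.475/1.167 = 1.264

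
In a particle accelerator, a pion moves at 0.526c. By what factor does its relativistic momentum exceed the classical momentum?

p_rel = γmv, p_class = mv
Ratio = γ = 1/√(1 - 0.526²)
= 1/√(0.723324) = 1.176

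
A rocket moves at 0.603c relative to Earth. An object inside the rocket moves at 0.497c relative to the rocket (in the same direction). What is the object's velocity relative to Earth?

u = (u' + v)/(1 + u'v/c²)
Numerator: 0.497 + 0.603 = 1.1
Denominator: 1 + 0.299691 = 1.299691
u = 1.1/1.299691 = 0.8464c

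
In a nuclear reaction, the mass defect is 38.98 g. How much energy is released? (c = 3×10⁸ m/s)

Convert mass defect: Δm = 38.98 g = 0.03898 kg
E = Δm·c² = 0.03898 × (3×10⁸)²
= 0.03898 × 9×10¹⁶ = 3.508×10¹⁵ J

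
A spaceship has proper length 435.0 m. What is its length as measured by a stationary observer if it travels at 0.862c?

Proper length L₀ = 435.0 m
γ = 1/√(1 - 0.862²) = 1.973
L = L₀/γ = 435.0/1.973 = 220.5 m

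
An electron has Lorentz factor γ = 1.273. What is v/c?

From γ = 1/√(1 - v²/c²):
1/γ² = 1/1.273² = 0.6171
v²/c² = 1 - 0.6171 = 0.3829
v/c = √(0.3829) = 0.6188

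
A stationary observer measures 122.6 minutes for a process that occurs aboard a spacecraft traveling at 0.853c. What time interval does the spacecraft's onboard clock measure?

Dilated time Δt = 122.6 minutes
γ = 1/√(1 - 0.853²) = 1.916
Δt₀ = Δt/γ = 122.6/1.916 = 63.99 minutes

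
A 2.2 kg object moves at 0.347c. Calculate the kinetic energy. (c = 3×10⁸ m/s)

γ = 1/√(1 - 0.347²) = 1.06625
γ - 1 = 0.06625
KE = (γ-1)mc² = 0.06625 × 2.2 × (3×10⁸)² = 1.312×10¹⁶ J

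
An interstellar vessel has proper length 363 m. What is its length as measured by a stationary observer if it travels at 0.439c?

Proper length L₀ = 363 m
γ = 1/√(1 - 0.439²) = 1.11298
L = L₀/γ = 363/1.11298 = 326.2 m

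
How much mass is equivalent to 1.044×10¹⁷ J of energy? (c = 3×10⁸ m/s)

From E = mc², we get m = E/c²
c² = (3×10⁸)² = 9×10¹⁶ m²/s²
m = 1.044×10¹⁷ / 9×10¹⁶ = 1.160 kg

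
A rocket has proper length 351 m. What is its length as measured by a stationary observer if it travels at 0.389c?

Proper length L₀ = 351 m
γ = 1/√(1 - 0.389²) = 1.0855
L = L₀/γ = 351/1.0855 = 323.4 m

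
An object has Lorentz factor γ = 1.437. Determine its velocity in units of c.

From γ = 1/√(1 - v²/c²):
1/γ² = 1/1.437² = 0.4843
v²/c² = 1 - 0.4843 = 0.5157
v/c = √(0.5157) = 0.7181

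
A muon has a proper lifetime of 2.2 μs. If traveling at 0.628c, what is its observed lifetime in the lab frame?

Proper lifetime τ₀ = 2.2 μs
γ = 1/√(1 - 0.628²) = 1.285
τ = γτ₀ = 1.285 × 2.2 μs = 2.827 μs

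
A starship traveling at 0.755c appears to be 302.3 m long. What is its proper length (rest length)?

Contracted length L = 302.3 m
γ = 1/√(1 - 0.755²) = 1.525
L₀ = γL = 1.525 × 302.3 = 461.0 m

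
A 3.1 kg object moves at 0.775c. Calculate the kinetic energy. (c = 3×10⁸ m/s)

γ = 1/√(1 - 0.775²) = 1.5824
γ - 1 = 0.5824
KE = (γ-1)mc² = 0.5824 × 3.1 × (3×10⁸)² = 1.625×10¹⁷ J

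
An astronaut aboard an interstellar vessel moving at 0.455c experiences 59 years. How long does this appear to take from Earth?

Proper time Δt₀ = 59 years
γ = 1/√(1 - 0.455²) = 1.123
Δt = γΔt₀ = 1.123 × 59 = 66.26 years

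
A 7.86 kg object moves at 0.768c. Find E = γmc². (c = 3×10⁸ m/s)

γ = 1/√(1 - 0.768²) = 1.5614
mc² = 7.86 × (3×10⁸)² = 7.074×10¹⁷ J
E = γmc² = 1.5614 × 7.074×10¹⁷ = 1.105×10¹⁸ J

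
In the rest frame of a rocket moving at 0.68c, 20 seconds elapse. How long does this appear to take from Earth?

Proper time Δt₀ = 20 seconds
γ = 1/√(1 - 0.68²) = 1.364
Δt = γΔt₀ = 1.364 × 20 = 27.28 seconds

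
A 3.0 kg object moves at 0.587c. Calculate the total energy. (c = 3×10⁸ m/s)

γ = 1/√(1 - 0.587²) = 1.235
mc² = 3.0 × (3×10⁸)² = 2.700×10¹⁷ J
E = γmc² = 1.235 × 2.700×10¹⁷ = 3.335×10¹⁷ J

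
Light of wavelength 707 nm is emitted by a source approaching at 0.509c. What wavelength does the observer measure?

β = 0.509
Wavelength Doppler factor = √(0.491/1.509) = √(0.3254) = 0.5704
λ_obs = 707 × 0.5704 = 403.3 nm (blueshift)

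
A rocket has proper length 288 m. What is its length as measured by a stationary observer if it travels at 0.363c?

Proper length L₀ = 288 m
γ = 1/√(1 - 0.363²) = 1.073
L = L₀/γ = 288/1.073 = 268.4 m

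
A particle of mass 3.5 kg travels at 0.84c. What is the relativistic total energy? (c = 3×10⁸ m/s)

γ = 1/√(1 - 0.84²) = 1.84302
mc² = 3.5 × (3×10⁸)² = 3.150×10¹⁷ J
E = γmc² = 1.84302 × 3.150×10¹⁷ = 5.806×10¹⁷ J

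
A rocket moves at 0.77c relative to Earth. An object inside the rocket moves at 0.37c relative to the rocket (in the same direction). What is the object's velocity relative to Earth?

u = (u' + v)/(1 + u'v/c²)
Numerator: 0.37 + 0.77 = 1.14
Denominator: 1 + 0.2849 = 1.2849
u = 1.14/1.2849 = 0.8872c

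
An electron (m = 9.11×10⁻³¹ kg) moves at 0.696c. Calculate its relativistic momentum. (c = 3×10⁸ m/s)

γ = 1/√(1 - 0.696²) = 1.3927
v = 0.696 × 3×10⁸ = 2.088×10⁸ m/s
p = γmv = 1.3927 × 9.11×10⁻³¹ × 2.088×10⁸ = 2.649×10⁻²² kg·m/s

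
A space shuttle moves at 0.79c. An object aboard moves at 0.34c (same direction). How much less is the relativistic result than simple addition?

Classical: u' + v = 0.34 + 0.79 = 1.13c
Relativistic: u = (0.34 + 0.79)/(1 + 0.2686) = 1.13/1.2686 = 0.8907c
Difference: 1.13 - 0.8907 = 0.2393c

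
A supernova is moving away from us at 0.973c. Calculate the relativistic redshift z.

β = 0.973
(1+β)/(1-β) = 1.973/0.027 = 73.07
√(73.07) = 8.548
z = 8.548 - 1 = 7.548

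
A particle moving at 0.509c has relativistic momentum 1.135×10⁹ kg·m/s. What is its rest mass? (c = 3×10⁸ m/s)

γ = 1/√(1 - 0.509²) = 1.1618
v = 0.509 × 3×10⁸ = 1.527×10⁸ m/s
m = p/(γv) = 1.135×10⁹/(1.1618 × 1.527×10⁸) = 6.398 kg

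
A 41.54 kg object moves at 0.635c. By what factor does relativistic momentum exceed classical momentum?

p_rel = γmv, p_class = mv
Ratio = γ = 1/√(1 - 0.635²) = 1.294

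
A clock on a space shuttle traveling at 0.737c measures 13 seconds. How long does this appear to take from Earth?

Proper time Δt₀ = 13 seconds
γ = 1/√(1 - 0.737²) = 1.4795
Δt = γΔt₀ = 1.4795 × 13 = 19.23 seconds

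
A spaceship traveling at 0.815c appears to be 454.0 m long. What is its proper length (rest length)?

Contracted length L = 454.0 m
γ = 1/√(1 - 0.815²) = 1.7257
L₀ = γL = 1.7257 × 454.0 = 783.5 m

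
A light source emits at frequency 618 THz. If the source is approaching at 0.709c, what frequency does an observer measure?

β = v/c = 0.709
(1+β)/(1-β) = 1.709/0.291 = 5.873
Doppler factor = √(5.873) = 2.4234
f_obs = 618 × 2.4234 = 1498 THz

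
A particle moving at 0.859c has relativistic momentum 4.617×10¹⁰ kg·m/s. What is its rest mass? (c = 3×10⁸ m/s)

γ = 1/√(1 - 0.859²) = 1.9532
v = 0.859 × 3×10⁸ = 2.577×10⁸ m/s
m = p/(γv) = 4.617×10¹⁰/(1.9532 × 2.577×10⁸) = 91.73 kg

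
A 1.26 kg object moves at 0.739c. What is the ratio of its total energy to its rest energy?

E = γmc², E₀ = mc²
E/E₀ = γ = 1/√(1 - 0.739²) = 1.484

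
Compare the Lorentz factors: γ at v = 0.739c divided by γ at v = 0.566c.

γ₁ = 1/√(1 - 0.739²) = 1.4843
γ₂ = 1/√(1 - 0.566²) = 1.2130
γ₁/γ₂ = 1.4843/1.2130 = 1.224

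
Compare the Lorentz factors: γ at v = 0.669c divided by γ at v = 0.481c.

γ₁ = 1/√(1 - 0.669²) = 1.3454
γ₂ = 1/√(1 - 0.481²) = 1.1406
γ₁/γ₂ = 1.3454/1.1406 = 1.180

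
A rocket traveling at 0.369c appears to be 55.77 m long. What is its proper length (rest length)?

Contracted length L = 55.77 m
γ = 1/√(1 - 0.369²) = 1.0759
L₀ = γL = 1.0759 × 55.77 = 60.00 m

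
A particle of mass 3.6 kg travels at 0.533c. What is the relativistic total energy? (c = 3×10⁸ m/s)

γ = 1/√(1 - 0.533²) = 1.1819
mc² = 3.6 × (3×10⁸)² = 3.240×10¹⁷ J
E = γmc² = 1.1819 × 3.240×10¹⁷ = 3.829×10¹⁷ J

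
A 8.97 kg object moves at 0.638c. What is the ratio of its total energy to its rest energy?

E = γmc², E₀ = mc²
E/E₀ = γ = 1/√(1 - 0.638²) = 1.299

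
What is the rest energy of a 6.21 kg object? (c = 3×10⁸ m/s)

c² = (3×10⁸)² = 9.000×10¹⁶ m²/s²
E₀ = mc² = 6.21 × 9.000×10¹⁶ = 5.589×10¹⁷ J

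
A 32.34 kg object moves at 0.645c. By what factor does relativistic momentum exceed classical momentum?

p_rel = γmv, p_class = mv
Ratio = γ = 1/√(1 - 0.645²) = 1.309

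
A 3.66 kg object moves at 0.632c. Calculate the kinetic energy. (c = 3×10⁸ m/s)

γ = 1/√(1 - 0.632²) = 1.29038
γ - 1 = 0.29038
KE = (γ-1)mc² = 0.29038 × 3.66 × (3×10⁸)² = 9.565×10¹⁶ J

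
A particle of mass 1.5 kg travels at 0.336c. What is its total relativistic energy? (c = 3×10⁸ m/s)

γ = 1/√(1 - 0.336²) = 1.0617
mc² = 1.5 × (3×10⁸)² = 1.350×10¹⁷ J
E = γmc² = 1.0617 × 1.350×10¹⁷ = 1.433×10¹⁷ J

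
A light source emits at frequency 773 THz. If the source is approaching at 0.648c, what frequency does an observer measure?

β = v/c = 0.648
(1+β)/(1-β) = 1.648/0.352 = 4.682
Doppler factor = √(4.682) = 2.164
f_obs = 773 × 2.164 = 1673 THz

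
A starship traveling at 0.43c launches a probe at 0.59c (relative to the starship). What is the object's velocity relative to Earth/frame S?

u = (u' + v)/(1 + u'v/c²)
Numerator: 0.59 + 0.43 = 1.02
Denominator: 1 + 0.2537 = 1.2537
u = 1.02/1.2537 = 0.8136c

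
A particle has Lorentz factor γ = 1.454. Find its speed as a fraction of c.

From γ = 1/√(1 - v²/c²):
1/γ² = 1/1.454² = 0.4730
v²/c² = 1 - 0.4730 = 0.5270
v/c = √(0.5270) = 0.7259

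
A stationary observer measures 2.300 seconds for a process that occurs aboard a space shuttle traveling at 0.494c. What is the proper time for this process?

Dilated time Δt = 2.300 seconds
γ = 1/√(1 - 0.494²) = 1.150
Δt₀ = Δt/γ = 2.300/1.150 = 2.000 seconds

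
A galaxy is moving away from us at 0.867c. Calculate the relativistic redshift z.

β = 0.867
(1+β)/(1-β) = 1.867/0.133 = 14.04
√(14.04) = 3.747
z = 3.747 - 1 = 2.747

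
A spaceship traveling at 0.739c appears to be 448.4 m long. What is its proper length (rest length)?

Contracted length L = 448.4 m
γ = 1/√(1 - 0.739²) = 1.4843
L₀ = γL = 1.4843 × 448.4 = 665.6 m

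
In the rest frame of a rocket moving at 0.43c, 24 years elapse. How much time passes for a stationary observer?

Proper time Δt₀ = 24 years
γ = 1/√(1 - 0.43²) = 1.1076
Δt = γΔt₀ = 1.1076 × 24 = 26.58 years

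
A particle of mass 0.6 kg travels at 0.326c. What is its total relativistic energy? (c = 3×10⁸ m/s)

γ = 1/√(1 - 0.326²) = 1.0578
mc² = 0.6 × (3×10⁸)² = 5.400×10¹⁶ J
E = γmc² = 1.0578 × 5.400×10¹⁶ = 5.712×10¹⁶ J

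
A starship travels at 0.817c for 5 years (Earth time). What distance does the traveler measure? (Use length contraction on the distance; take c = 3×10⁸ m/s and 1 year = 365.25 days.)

Earth distance: d = v × t = 0.817c × 5 yr = 3.867×10¹⁶ m
γ = 1.734
d' = d/γ = 3.867×10¹⁶/1.734 = 2.230×10¹⁶ m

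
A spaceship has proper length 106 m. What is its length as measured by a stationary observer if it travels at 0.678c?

Proper length L₀ = 106 m
γ = 1/√(1 - 0.678²) = 1.3604
L = L₀/γ = 106/1.3604 = 77.92 m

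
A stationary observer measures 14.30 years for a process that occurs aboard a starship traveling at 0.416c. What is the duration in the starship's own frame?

Dilated time Δt = 14.30 years
γ = 1/√(1 - 0.416²) = 1.100
Δt₀ = Δt/γ = 14.30/1.100 = 13.00 years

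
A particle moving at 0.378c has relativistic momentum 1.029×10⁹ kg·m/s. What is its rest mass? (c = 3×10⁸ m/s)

γ = 1/√(1 - 0.378²) = 1.0801
v = 0.378 × 3×10⁸ = 1.134×10⁸ m/s
m = p/(γv) = 1.029×10⁹/(1.0801 × 1.134×10⁸) = 8.401 kg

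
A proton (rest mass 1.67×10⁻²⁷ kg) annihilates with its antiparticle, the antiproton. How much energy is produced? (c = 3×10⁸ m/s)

Both particles have the same rest mass, so total mass = 2m
E = 2m·c² = 2 × 1.67×10⁻²⁷ × (3×10⁸)²
= 2 × 1.67×10⁻²⁷ × 9×10¹⁶
= 3.006×10⁻¹⁰ J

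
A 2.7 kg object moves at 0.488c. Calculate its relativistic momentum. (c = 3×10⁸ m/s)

γ = 1/√(1 - 0.488²) = 1.1457
v = 0.488 × 3×10⁸ = 1.464×10⁸ m/s
p = γmv = 1.1457 × 2.7 × 1.464×10⁸ = 4.529×10⁸ kg·m/s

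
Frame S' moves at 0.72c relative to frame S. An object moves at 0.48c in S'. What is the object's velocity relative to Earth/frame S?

u = (u' + v)/(1 + u'v/c²)
Numerator: 0.48 + 0.72 = 1.2
Denominator: 1 + 0.3456 = 1.3456
u = 1.2/1.3456 = 0.8918c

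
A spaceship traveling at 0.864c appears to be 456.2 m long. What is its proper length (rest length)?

Contracted length L = 456.2 m
γ = 1/√(1 - 0.864²) = 1.9861
L₀ = γL = 1.9861 × 456.2 = 906.1 m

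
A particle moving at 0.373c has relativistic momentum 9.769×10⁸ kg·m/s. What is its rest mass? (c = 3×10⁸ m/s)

γ = 1/√(1 - 0.373²) = 1.0778
v = 0.373 × 3×10⁸ = 1.119×10⁸ m/s
m = p/(γv) = 9.769×10⁸/(1.0778 × 1.119×10⁸) = 8.100 kg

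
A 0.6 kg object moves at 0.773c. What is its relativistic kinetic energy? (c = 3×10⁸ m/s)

γ = 1/√(1 - 0.773²) = 1.5763
γ - 1 = 0.5763
KE = (γ-1)mc² = 0.5763 × 0.6 × (3×10⁸)² = 3.112×10¹⁶ J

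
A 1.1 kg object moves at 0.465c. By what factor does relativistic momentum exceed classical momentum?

p_rel = γmv, p_class = mv
Ratio = γ = 1/√(1 - 0.465²) = 1.130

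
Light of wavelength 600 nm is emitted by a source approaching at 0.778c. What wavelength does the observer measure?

β = 0.778
Wavelength Doppler factor = √(0.222/1.778) = √(0.1249) = 0.3534
λ_obs = 600 × 0.3534 = 212.0 nm (blueshift)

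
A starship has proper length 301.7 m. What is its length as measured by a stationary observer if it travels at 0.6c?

Proper length L₀ = 301.7 m
γ = 1/√(1 - 0.6²) = 1.250
L = L₀/γ = 301.7/1.250 = 241.4 m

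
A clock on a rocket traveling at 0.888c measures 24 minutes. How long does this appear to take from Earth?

Proper time Δt₀ = 24 minutes
γ = 1/√(1 - 0.888²) = 2.1747
Δt = γΔt₀ = 2.1747 × 24 = 52.19 minutes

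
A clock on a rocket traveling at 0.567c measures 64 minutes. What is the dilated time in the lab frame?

Proper time Δt₀ = 64 minutes
γ = 1/√(1 - 0.567²) = 1.214
Δt = γΔt₀ = 1.214 × 64 = 77.70 minutes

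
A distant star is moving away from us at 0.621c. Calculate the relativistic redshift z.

β = 0.621
(1+β)/(1-β) = 1.621/0.379 = 4.277
√(4.277) = 2.068
z = 2.068 - 1 = 1.068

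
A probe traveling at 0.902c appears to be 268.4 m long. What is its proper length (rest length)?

Contracted length L = 268.4 m
γ = 1/√(1 - 0.902²) = 2.3162
L₀ = γL = 2.3162 × 268.4 = 621.7 m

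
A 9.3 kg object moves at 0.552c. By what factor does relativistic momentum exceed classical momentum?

p_rel = γmv, p_class = mv
Ratio = γ = 1/√(1 - 0.552²) = 1.199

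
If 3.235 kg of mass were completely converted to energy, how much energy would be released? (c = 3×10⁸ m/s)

Using E = mc²:
c² = (3×10⁸)² = 9×10¹⁶ m²/s²
E = 3.235 × 9×10¹⁶ = 2.912×10¹⁷ J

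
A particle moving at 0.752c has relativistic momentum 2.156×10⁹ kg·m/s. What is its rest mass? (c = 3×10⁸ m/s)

γ = 1/√(1 - 0.752²) = 1.5171
v = 0.752 × 3×10⁸ = 2.256×10⁸ m/s
m = p/(γv) = 2.156×10⁹/(1.5171 × 2.256×10⁸) = 6.299 kg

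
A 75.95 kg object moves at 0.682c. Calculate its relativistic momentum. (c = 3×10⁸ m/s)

γ = 1/√(1 - 0.682²) = 1.3673
v = 0.682 × 3×10⁸ = 2.046×10⁸ m/s
p = γmv = 1.3673 × 75.95 × 2.046×10⁸ = 2.125×10¹⁰ kg·m/s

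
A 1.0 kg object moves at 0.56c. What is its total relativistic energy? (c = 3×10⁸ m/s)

γ = 1/√(1 - 0.56²) = 1.207
mc² = 1.0 × (3×10⁸)² = 9.000×10¹⁶ J
E = γmc² = 1.207 × 9.000×10¹⁶ = 1.086×10¹⁷ J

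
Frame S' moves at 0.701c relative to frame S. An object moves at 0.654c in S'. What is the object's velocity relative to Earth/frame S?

u = (u' + v)/(1 + u'v/c²)
Numerator: 0.654 + 0.701 = 1.355
Denominator: 1 + 0.458454 = 1.458454
u = 1.355/1.458454 = 0.9291c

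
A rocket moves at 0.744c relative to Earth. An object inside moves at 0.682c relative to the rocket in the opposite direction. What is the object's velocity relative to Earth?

Object's velocity in rocket frame is u' = -0.682c
u = (u' + v)/(1 + u'v/c²) = (v - 0.682)/(1 - 0.682·v/c²)
Numerator: 0.744 - 0.682 = 0.062
Denominator: 1 - 0.507408 = 0.492592
u = 0.062/0.492592 = 0.1259c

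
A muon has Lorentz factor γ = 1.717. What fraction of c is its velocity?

From γ = 1/√(1 - v²/c²):
1/γ² = 1/1.717² = 0.3392
v²/c² = 1 - 0.3392 = 0.6608
v/c = √(0.6608) = 0.8129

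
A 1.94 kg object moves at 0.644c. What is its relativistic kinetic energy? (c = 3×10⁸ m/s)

γ = 1/√(1 - 0.644²) = 1.30715
γ - 1 = 0.30715
KE = (γ-1)mc² = 0.30715 × 1.94 × (3×10⁸)² = 5.363×10¹⁶ J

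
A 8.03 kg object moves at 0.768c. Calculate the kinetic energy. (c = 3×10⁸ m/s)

γ = 1/√(1 - 0.768²) = 1.5614
γ - 1 = 0.5614
KE = (γ-1)mc² = 0.5614 × 8.03 × (3×10⁸)² = 4.057×10¹⁷ J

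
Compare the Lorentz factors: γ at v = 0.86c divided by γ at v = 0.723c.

γ₁ = 1/√(1 - 0.86²) = 1.9597
γ₂ = 1/√(1 - 0.723²) = 1.4475
γ₁/γ₂ = 1.9597/1.4475 = 1.354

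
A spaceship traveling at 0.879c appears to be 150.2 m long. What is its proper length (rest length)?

Contracted length L = 150.2 m
γ = 1/√(1 - 0.879²) = 2.097
L₀ = γL = 2.097 × 150.2 = 315.0 m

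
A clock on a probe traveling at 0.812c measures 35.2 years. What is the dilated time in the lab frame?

Proper time Δt₀ = 35.2 years
γ = 1/√(1 - 0.812²) = 1.7133
Δt = γΔt₀ = 1.7133 × 35.2 = 60.31 years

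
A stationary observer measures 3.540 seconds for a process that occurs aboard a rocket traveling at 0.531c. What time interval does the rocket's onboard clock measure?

Dilated time Δt = 3.540 seconds
γ = 1/√(1 - 0.531²) = 1.180
Δt₀ = Δt/γ = 3.540/1.180 = 3.000 seconds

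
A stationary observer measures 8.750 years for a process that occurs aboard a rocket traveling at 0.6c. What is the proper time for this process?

Dilated time Δt = 8.750 years
γ = 1/√(1 - 0.6²) = 1.250
Δt₀ = Δt/γ = 8.750/1.250 = 7.000 years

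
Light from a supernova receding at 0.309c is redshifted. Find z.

β = 0.309
(1+β)/(1-β) = 1.309/0.691 = 1.8944
√(1.8944) = 1.3764
z = 1.3764 - 1 = 0.3764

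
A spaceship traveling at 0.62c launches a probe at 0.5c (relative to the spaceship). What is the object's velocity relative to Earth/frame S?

u = (u' + v)/(1 + u'v/c²)
Numerator: 0.5 + 0.62 = 1.12
Denominator: 1 + 0.31 = 1.31
u = 1.12/1.31 = 0.8550c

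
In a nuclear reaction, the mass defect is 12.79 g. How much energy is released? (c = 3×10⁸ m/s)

Convert mass defect: Δm = 12.79 g = 0.01279 kg
E = Δm·c² = 0.01279 × (3×10⁸)²
= 0.01279 × 9×10¹⁶ = 1.151×10¹⁵ J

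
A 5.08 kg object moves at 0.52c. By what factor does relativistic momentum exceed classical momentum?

p_rel = γmv, p_class = mv
Ratio = γ = 1/√(1 - 0.52²) = 1.171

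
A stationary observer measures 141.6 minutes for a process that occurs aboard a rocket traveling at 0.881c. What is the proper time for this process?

Dilated time Δt = 141.6 minutes
γ = 1/√(1 - 0.881²) = 2.1136
Δt₀ = Δt/γ = 141.6/2.1136 = 66.99 minutes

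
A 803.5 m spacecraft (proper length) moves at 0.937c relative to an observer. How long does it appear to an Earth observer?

Proper length L₀ = 803.5 m
γ = 1/√(1 - 0.937²) = 2.8626
L = L₀/γ = 803.5/2.8626 = 280.7 m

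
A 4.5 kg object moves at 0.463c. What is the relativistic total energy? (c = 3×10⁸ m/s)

γ = 1/√(1 - 0.463²) = 1.1282
mc² = 4.5 × (3×10⁸)² = 4.050×10¹⁷ J
E = γmc² = 1.1282 × 4.050×10¹⁷ = 4.569×10¹⁷ J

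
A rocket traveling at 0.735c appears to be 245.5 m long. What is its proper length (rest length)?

Contracted length L = 245.5 m
γ = 1/√(1 - 0.735²) = 1.475
L₀ = γL = 1.475 × 245.5 = 362.1 m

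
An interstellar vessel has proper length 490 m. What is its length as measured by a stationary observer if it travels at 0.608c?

Proper length L₀ = 490 m
γ = 1/√(1 - 0.608²) = 1.2595
L = L₀/γ = 490/1.2595 = 389.0 m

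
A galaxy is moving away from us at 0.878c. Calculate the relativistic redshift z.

β = 0.878
(1+β)/(1-β) = 1.878/0.122 = 15.39
√(15.39) = 3.923
z = 3.923 - 1 = 2.923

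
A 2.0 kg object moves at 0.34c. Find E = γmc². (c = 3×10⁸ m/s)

γ = 1/√(1 - 0.34²) = 1.0633
mc² = 2.0 × (3×10⁸)² = 1.800×10¹⁷ J
E = γmc² = 1.0633 × 1.800×10¹⁷ = 1.914×10¹⁷ J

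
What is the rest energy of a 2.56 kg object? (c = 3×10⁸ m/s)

c² = (3×10⁸)² = 9.000×10¹⁶ m²/s²
E₀ = mc² = 2.56 × 9.000×10¹⁶ = 2.304×10¹⁷ J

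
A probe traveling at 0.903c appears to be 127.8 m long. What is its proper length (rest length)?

Contracted length L = 127.8 m
γ = 1/√(1 - 0.903²) = 2.328
L₀ = γL = 2.328 × 127.8 = 297.5 m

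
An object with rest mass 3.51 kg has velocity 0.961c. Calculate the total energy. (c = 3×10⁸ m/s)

γ = 1/√(1 - 0.961²) = 3.616
mc² = 3.51 × (3×10⁸)² = 3.159×10¹⁷ J
E = γmc² = 3.616 × 3.159×10¹⁷ = 1.142×10¹⁸ J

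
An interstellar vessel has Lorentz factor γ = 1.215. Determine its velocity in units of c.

From γ = 1/√(1 - v²/c²):
1/γ² = 1/1.215² = 0.6774
v²/c² = 1 - 0.6774 = 0.3226
v/c = √(0.3226) = 0.5680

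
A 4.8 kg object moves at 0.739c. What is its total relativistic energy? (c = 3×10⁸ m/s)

γ = 1/√(1 - 0.739²) = 1.4843
mc² = 4.8 × (3×10⁸)² = 4.320×10¹⁷ J
E = γmc² = 1.4843 × 4.320×10¹⁷ = 6.412×10¹⁷ J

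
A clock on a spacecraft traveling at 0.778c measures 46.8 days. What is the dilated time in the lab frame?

Proper time Δt₀ = 46.8 days
γ = 1/√(1 - 0.778²) = 1.5917
Δt = γΔt₀ = 1.5917 × 46.8 = 74.49 days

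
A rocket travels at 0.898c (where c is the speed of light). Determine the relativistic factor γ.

v/c = 0.898, so (v/c)² = 0.806404
1 - (v/c)² = 0.193596
γ = 1/√(0.193596) = 2.273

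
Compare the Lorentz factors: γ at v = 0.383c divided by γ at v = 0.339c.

γ₁ = 1/√(1 - 0.383²) = 1.0825
γ₂ = 1/√(1 - 0.339²) = 1.0629
γ₁/γ₂ = 1.0825/1.0629 = 1.018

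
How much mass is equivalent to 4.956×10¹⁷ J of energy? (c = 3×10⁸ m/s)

From E = mc², we get m = E/c²
c² = (3×10⁸)² = 9×10¹⁶ m²/s²
m = 4.956×10¹⁷ / 9×10¹⁶ = 5.507 kg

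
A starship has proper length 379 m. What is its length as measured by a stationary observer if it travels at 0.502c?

Proper length L₀ = 379 m
γ = 1/√(1 - 0.502²) = 1.1562
L = L₀/γ = 379/1.1562 = 327.8 m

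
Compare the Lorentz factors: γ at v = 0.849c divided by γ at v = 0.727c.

γ₁ = 1/√(1 - 0.849²) = 1.8925
γ₂ = 1/√(1 - 0.727²) = 1.4564
γ₁/γ₂ = 1.8925/1.4564 = 1.299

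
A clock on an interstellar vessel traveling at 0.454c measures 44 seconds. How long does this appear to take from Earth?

Proper time Δt₀ = 44 seconds
γ = 1/√(1 - 0.454²) = 1.1223
Δt = γΔt₀ = 1.1223 × 44 = 49.38 seconds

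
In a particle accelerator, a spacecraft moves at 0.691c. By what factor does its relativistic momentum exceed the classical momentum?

p_rel = γmv, p_class = mv
Ratio = γ = 1/√(1 - 0.691²)
= 1/√(0.522519) = 1.383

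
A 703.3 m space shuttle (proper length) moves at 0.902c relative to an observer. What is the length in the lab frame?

Proper length L₀ = 703.3 m
γ = 1/√(1 - 0.902²) = 2.3162
L = L₀/γ = 703.3/2.3162 = 303.6 m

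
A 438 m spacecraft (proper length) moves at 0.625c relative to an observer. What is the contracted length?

Proper length L₀ = 438 m
γ = 1/√(1 - 0.625²) = 1.281
L = L₀/γ = 438/1.281 = 341.9 m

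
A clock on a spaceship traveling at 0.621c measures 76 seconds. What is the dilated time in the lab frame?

Proper time Δt₀ = 76 seconds
γ = 1/√(1 - 0.621²) = 1.2758
Δt = γΔt₀ = 1.2758 × 76 = 96.96 seconds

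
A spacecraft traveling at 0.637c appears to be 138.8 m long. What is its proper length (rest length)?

Contracted length L = 138.8 m
γ = 1/√(1 - 0.637²) = 1.2972
L₀ = γL = 1.2972 × 138.8 = 180.1 m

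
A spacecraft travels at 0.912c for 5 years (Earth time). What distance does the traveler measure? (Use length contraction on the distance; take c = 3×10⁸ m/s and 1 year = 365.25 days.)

Earth distance: d = v × t = 0.912c × 5 yr = 4.317×10¹⁶ m
γ = 2.438
d' = d/γ = 4.317×10¹⁶/2.438 = 1.771×10¹⁶ m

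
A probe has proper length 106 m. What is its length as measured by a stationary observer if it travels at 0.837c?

Proper length L₀ = 106 m
γ = 1/√(1 - 0.837²) = 1.8275
L = L₀/γ = 106/1.8275 = 58.00 m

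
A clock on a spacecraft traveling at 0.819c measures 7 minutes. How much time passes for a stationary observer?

Proper time Δt₀ = 7 minutes
γ = 1/√(1 - 0.819²) = 1.743
Δt = γΔt₀ = 1.743 × 7 = 12.20 minutes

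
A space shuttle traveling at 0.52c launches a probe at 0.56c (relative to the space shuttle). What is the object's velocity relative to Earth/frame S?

u = (u' + v)/(1 + u'v/c²)
Numerator: 0.56 + 0.52 = 1.08
Denominator: 1 + 0.2912 = 1.2912
u = 1.08/1.2912 = 0.8364c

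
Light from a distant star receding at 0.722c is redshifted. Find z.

β = 0.722
(1+β)/(1-β) = 1.722/0.278 = 6.194
√(6.194) = 2.489
z = 2.489 - 1 = 1.489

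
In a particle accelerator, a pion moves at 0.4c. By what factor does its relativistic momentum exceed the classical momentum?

p_rel = γmv, p_class = mv
Ratio = γ = 1/√(1 - 0.4²)
= 1/√(0.84) = 1.091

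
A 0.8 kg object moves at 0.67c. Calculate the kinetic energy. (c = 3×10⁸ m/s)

γ = 1/√(1 - 0.67²) = 1.3471
γ - 1 = 0.3471
KE = (γ-1)mc² = 0.3471 × 0.8 × (3×10⁸)² = 2.499×10¹⁶ J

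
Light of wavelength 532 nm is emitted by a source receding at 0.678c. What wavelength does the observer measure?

β = 0.678
Wavelength Doppler factor = √(1.678/0.322) = √(5.211) = 2.2828
λ_obs = 532 × 2.2828 = 1214 nm (redshift)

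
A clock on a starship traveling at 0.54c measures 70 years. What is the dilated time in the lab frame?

Proper time Δt₀ = 70 years
γ = 1/√(1 - 0.54²) = 1.1881
Δt = γΔt₀ = 1.1881 × 70 = 83.17 years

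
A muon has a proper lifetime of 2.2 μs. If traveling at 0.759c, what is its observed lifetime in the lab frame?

Proper lifetime τ₀ = 2.2 μs
γ = 1/√(1 - 0.759²) = 1.536
τ = γτ₀ = 1.536 × 2.2 μs = 3.379 μs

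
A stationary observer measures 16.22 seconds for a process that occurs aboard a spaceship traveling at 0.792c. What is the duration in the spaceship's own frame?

Dilated time Δt = 16.22 seconds
γ = 1/√(1 - 0.792²) = 1.6379
Δt₀ = Δt/γ = 16.22/1.6379 = 9.903 seconds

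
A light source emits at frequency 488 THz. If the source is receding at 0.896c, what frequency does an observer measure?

β = v/c = 0.896
(1-β)/(1+β) = 0.104/1.896 = 0.05485
Doppler factor = √(0.05485) = 0.2342
f_obs = 488 × 0.2342 = 114.3 THz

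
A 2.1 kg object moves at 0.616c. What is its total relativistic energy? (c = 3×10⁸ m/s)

γ = 1/√(1 - 0.616²) = 1.2694
mc² = 2.1 × (3×10⁸)² = 1.890×10¹⁷ J
E = γmc² = 1.2694 × 1.890×10¹⁷ = 2.399×10¹⁷ J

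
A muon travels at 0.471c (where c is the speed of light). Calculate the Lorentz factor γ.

v/c = 0.471, so (v/c)² = 0.221841
1 - (v/c)² = 0.778159
γ = 1/√(0.778159) = 1.134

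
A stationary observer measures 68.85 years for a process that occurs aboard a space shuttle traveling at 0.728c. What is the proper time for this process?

Dilated time Δt = 68.85 years
γ = 1/√(1 - 0.728²) = 1.4586
Δt₀ = Δt/γ = 68.85/1.4586 = 47.20 years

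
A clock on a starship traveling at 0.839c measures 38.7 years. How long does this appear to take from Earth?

Proper time Δt₀ = 38.7 years
γ = 1/√(1 - 0.839²) = 1.8378
Δt = γΔt₀ = 1.8378 × 38.7 = 71.12 years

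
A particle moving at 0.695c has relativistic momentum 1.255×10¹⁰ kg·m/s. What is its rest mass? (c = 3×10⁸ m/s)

γ = 1/√(1 - 0.695²) = 1.3908
v = 0.695 × 3×10⁸ = 2.085×10⁸ m/s
m = p/(γv) = 1.255×10¹⁰/(1.3908 × 2.085×10⁸) = 43.28 kg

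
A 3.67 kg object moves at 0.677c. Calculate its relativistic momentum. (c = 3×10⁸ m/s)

γ = 1/√(1 - 0.677²) = 1.359
v = 0.677 × 3×10⁸ = 2.031×10⁸ m/s
p = γmv = 1.359 × 3.67 × 2.031×10⁸ = 1.013×10⁹ kg·m/s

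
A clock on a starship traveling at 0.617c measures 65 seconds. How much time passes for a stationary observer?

Proper time Δt₀ = 65 seconds
γ = 1/√(1 - 0.617²) = 1.2707
Δt = γΔt₀ = 1.2707 × 65 = 82.60 seconds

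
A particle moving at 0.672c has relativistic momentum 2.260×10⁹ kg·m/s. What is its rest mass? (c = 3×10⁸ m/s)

γ = 1/√(1 - 0.672²) = 1.3503
v = 0.672 × 3×10⁸ = 2.016×10⁸ m/s
m = p/(γv) = 2.260×10⁹/(1.3503 × 2.016×10⁸) = 8.302 kg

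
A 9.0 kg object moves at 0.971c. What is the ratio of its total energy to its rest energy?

E = γmc², E₀ = mc²
E/E₀ = γ = 1/√(1 - 0.971²) = 4.183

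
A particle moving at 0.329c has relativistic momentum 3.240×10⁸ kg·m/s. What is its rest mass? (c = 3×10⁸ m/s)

γ = 1/√(1 - 0.329²) = 1.059
v = 0.329 × 3×10⁸ = 9.870×10⁷ m/s
m = p/(γv) = 3.240×10⁸/(1.059 × 9.870×10⁷) = 3.100 kg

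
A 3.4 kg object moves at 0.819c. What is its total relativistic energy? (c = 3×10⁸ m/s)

γ = 1/√(1 - 0.819²) = 1.7428
mc² = 3.4 × (3×10⁸)² = 3.060×10¹⁷ J
E = γmc² = 1.7428 × 3.060×10¹⁷ = 5.333×10¹⁷ J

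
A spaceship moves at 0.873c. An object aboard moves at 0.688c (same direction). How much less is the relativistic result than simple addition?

Classical: u' + v = 0.688 + 0.873 = 1.561c
Relativistic: u = (0.688 + 0.873)/(1 + 0.600624) = 1.561/1.600624 = 0.9752c
Difference: 1.561 - 0.9752 = 0.5858c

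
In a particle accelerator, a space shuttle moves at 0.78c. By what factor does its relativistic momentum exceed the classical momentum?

p_rel = γmv, p_class = mv
Ratio = γ = 1/√(1 - 0.78²)
= 1/√(0.3916) = 1.598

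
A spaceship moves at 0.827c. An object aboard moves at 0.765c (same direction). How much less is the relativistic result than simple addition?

Classical: u' + v = 0.765 + 0.827 = 1.592c
Relativistic: u = (0.765 + 0.827)/(1 + 0.632655) = 1.592/1.632655 = 0.9751c
Difference: 1.592 - 0.9751 = 0.6169c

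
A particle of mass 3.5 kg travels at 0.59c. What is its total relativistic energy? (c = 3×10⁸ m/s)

γ = 1/√(1 - 0.59²) = 1.2385
mc² = 3.5 × (3×10⁸)² = 3.150×10¹⁷ J
E = γmc² = 1.2385 × 3.150×10¹⁷ = 3.901×10¹⁷ J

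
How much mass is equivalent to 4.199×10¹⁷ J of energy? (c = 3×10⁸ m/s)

From E = mc², we get m = E/c²
c² = (3×10⁸)² = 9×10¹⁶ m²/s²
m = 4.199×10¹⁷ / 9×10¹⁶ = 4.666 kg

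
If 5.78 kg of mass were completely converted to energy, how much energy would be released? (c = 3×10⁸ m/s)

Using E = mc²:
c² = (3×10⁸)² = 9×10¹⁶ m²/s²
E = 5.78 × 9×10¹⁶ = 5.202×10¹⁷ J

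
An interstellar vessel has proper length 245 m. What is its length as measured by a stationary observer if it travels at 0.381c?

Proper length L₀ = 245 m
γ = 1/√(1 - 0.381²) = 1.0816
L = L₀/γ = 245/1.0816 = 226.5 m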